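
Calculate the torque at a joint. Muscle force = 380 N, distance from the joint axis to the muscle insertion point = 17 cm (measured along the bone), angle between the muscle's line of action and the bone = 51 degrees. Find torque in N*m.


Torque = F * d * sin(theta)   (moment arm = d*sin(theta))
d = 17 cm = 0.17 m
Torque = 380 * 0.17 * sin(51)
Torque = 50.2 N*m


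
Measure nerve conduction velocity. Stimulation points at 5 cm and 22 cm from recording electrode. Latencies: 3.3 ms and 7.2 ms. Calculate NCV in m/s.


Distance = (22 - 5) / 100 = 0.17 m
dt = (7.2 - 3.3) / 1000 = 0.0039 s
NCV = dist / dt = 43.59 m/s


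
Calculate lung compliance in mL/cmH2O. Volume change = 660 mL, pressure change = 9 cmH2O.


C = dV / dP
C = 660 / 9
C = 73.33 mL/cmH2O


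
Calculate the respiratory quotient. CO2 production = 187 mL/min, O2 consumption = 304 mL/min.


RQ = VCO2 / VO2
RQ = 187 / 304
RQ = 0.6151


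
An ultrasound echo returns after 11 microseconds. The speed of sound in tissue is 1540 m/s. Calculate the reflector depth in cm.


depth = c * t / 2
t = 11 us = 1.1000e-05 s
depth = 1540 * 1.1000e-05 / 2
depth = 0.00847 m = 0.847 cm


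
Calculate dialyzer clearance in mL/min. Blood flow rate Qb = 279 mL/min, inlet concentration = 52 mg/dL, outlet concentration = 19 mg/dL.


K = Qb * (Cb_in - Cb_out) / Cb_in
K = 279 * (52 - 19) / 52
K = 177.1 mL/min


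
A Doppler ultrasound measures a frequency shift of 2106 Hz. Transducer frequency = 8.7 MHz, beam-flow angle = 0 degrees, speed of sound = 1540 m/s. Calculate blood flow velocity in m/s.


v = fd * c / (2 * f0 * cos(theta))
v = 2106 * 1540 / (2 * 8.7000e+06 * cos(0))
v = 0.1864 m/s


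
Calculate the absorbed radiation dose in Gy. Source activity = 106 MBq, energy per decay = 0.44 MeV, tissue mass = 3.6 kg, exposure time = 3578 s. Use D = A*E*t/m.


A = 106 MBq = 1.0600e+08 Bq
E = 0.44 MeV = 7.0488e-14 J
D = A*E*t/m = 1.0600e+08*7.0488e-14*3578/3.6
D = 0.007426 Gy


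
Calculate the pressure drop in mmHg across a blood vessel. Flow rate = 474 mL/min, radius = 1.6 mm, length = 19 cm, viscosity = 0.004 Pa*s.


dP = 8*mu*L*Q / (pi*r^4)
Q = 474 mL/min = 7.9e-06 m^3/s
dP = 2332.93 Pa = 2332.93 / 133.322 mmHg = 17.5 mmHg


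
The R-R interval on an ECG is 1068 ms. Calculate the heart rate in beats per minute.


HR = 60 / RR_interval(s)
RR = 1068 ms = 1.068 s
HR = 60 / 1.068 = 56.18 bpm


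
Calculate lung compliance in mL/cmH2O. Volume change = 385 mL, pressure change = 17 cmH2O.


C = dV / dP
C = 385 / 17
C = 22.65 mL/cmH2O


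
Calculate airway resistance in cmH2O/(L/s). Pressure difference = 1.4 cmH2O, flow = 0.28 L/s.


R = dP / flow
R = 1.4 / 0.28
R = 5 cmH2O/(L/s)


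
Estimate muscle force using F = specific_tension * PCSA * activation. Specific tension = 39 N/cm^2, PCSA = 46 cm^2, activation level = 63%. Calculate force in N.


F = sigma * PCSA * activation
F = 39 * 46 * 0.63
F = 1130 N


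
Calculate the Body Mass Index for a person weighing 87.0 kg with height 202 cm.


BMI = weight / height^2
height = 202 cm = 2.02 m
BMI = 87.0 / 2.02^2
BMI = 21.32 kg/m^2


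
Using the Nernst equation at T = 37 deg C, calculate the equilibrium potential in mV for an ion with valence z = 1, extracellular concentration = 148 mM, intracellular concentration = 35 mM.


E = (RT/(zF)) * ln(C_out/C_in)
T = 37 + 273.15 = 310.15 K
E = (8.314 * 310.15 / (1 * 96485)) * ln(148/35)
E = 38.53 mV


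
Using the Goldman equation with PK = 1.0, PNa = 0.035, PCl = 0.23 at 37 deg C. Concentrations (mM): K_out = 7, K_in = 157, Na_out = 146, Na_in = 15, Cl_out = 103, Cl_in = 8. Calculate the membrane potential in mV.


Vm = (RT/F)*ln((PK*Ko + PNa*Nao + PCl*Cli)/(PK*Ki + PNa*Nai + PCl*Clo))
Numer = 13.95, Denom = 181.215
Vm = -68.53 mV


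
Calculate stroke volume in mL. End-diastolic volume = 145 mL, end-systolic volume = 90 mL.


SV = EDV - ESV
SV = 145 - 90
SV = 55 mL


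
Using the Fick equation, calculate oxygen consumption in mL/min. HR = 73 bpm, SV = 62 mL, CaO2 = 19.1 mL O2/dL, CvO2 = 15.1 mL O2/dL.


CO = HR*SV = 73*62/1000 = 4.526 L/min
a-v O2 diff = 19.1 - 15.1 = 4 mL/dL
VO2 = CO * (CaO2-CvO2) * 10 dL/L
VO2 = 4.526 * 4 * 10
VO2 = 181 mL/min


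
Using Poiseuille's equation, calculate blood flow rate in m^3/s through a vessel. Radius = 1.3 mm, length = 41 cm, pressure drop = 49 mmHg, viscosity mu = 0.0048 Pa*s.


Q = pi*r^4*dP / (8*mu*L)
r = 0.0013 m, L = 0.41 m
dP = 49 mmHg = 6532.778 Pa
Q = 3.7231e-06 m^3/s


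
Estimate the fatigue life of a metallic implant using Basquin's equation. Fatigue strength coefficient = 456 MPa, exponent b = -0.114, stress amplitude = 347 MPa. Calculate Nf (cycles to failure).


sigma_a = sigma_f' * (2Nf)^b
2Nf = (sigma_a/sigma_f')^(1/b)
2Nf = (347/456)^(1/-0.114)
2Nf = 10.981486
Nf = 5.491


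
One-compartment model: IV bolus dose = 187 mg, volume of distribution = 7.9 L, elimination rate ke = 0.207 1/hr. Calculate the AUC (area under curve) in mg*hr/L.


C0 = Dose/Vd = 187/7.9 = 23.6709 mg/L
AUC = C0/ke = 23.6709/0.207
AUC = 114.4 mg*hr/L


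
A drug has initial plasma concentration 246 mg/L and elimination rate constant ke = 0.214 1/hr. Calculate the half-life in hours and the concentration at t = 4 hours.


t_half = ln(2) / ke = 0.693147 / 0.214 = 3.239 hr
C(t) = C0 * exp(-ke*t) = 246 * exp(-0.214*4)
C(4) = 104.5 mg/L


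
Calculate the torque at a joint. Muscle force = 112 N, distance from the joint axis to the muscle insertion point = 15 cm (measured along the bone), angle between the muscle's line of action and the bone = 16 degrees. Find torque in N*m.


Torque = F * d * sin(theta)   (moment arm = d*sin(theta))
d = 15 cm = 0.15 m
Torque = 112 * 0.15 * sin(16)
Torque = 4.631 N*m


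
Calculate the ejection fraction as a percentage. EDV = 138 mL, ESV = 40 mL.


SV = EDV - ESV = 138 - 40 = 98 mL
EF = SV/EDV * 100 = 98/138 * 100
EF = 71.01%


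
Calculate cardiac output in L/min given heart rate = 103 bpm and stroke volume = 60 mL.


CO = HR * SV
CO = 103 * 60 / 1000
CO = 6.18 L/min


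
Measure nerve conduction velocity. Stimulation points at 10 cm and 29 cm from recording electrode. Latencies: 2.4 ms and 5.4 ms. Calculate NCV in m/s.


Distance = (29 - 10) / 100 = 0.19 m
dt = (5.4 - 2.4) / 1000 = 0.003 s
NCV = dist / dt = 63.33 m/s


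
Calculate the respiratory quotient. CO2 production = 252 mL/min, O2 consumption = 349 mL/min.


RQ = VCO2 / VO2
RQ = 252 / 349
RQ = 0.7221


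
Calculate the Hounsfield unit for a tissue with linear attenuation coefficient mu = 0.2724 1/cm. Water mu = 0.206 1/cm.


HU = ((mu_tissue - mu_water) / mu_water) * 1000
HU = ((0.2724 - 0.206) / 0.206) * 1000
HU = 322.3


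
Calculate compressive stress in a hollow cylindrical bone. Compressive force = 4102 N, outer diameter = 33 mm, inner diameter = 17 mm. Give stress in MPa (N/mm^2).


A = pi*(r_o^2 - r_i^2)
r_o = 16.5 mm, r_i = 8.5 mm
A = 628.319 mm^2
sigma = F/A = 4102 / 628.319
sigma = 6.529 MPa


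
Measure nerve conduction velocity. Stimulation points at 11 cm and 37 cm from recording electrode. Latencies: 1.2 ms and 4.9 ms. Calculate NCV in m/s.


Distance = (37 - 11) / 100 = 0.26 m
dt = (4.9 - 1.2) / 1000 = 0.0037 s
NCV = dist / dt = 70.27 m/s


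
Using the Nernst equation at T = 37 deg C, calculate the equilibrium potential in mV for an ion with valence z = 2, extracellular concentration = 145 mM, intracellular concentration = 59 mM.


E = (RT/(zF)) * ln(C_out/C_in)
T = 37 + 273.15 = 310.15 K
E = (8.314 * 310.15 / (2 * 96485)) * ln(145/59)
E = 12.02 mV


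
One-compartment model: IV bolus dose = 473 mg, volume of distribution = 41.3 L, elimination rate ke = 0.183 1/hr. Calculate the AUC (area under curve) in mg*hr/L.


C0 = Dose/Vd = 473/41.3 = 11.4528 mg/L
AUC = C0/ke = 11.4528/0.183
AUC = 62.58 mg*hr/L


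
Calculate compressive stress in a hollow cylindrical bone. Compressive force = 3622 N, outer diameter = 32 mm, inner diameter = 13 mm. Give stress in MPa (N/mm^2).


A = pi*(r_o^2 - r_i^2)
r_o = 16 mm, r_i = 6.5 mm
A = 671.515 mm^2
sigma = F/A = 3622 / 671.515
sigma = 5.394 MPa


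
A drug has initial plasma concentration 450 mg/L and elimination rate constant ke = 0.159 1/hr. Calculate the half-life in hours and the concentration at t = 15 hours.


t_half = ln(2) / ke = 0.693147 / 0.159 = 4.359 hr
C(t) = C0 * exp(-ke*t) = 450 * exp(-0.159*15)
C(15) = 41.44 mg/L


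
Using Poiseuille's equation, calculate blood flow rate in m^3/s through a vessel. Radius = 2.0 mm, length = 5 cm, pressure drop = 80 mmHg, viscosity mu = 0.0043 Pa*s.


Q = pi*r^4*dP / (8*mu*L)
r = 0.002 m, L = 0.05 m
dP = 80 mmHg = 10665.76 Pa
Q = 3.1170e-04 m^3/s


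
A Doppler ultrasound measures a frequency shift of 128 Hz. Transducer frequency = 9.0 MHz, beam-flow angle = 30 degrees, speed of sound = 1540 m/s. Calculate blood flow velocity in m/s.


v = fd * c / (2 * f0 * cos(theta))
v = 128 * 1540 / (2 * 9.0000e+06 * cos(30))
v = 0.01265 m/s


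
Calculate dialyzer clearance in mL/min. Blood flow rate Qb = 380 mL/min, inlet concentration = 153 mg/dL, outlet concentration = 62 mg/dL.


K = Qb * (Cb_in - Cb_out) / Cb_in
K = 380 * (153 - 62) / 153
K = 226 mL/min


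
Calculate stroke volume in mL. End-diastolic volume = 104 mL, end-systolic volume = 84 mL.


SV = EDV - ESV
SV = 104 - 84
SV = 20 mL


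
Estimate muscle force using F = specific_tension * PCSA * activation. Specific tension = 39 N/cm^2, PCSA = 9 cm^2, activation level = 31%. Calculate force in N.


F = sigma * PCSA * activation
F = 39 * 9 * 0.31
F = 108.8 N


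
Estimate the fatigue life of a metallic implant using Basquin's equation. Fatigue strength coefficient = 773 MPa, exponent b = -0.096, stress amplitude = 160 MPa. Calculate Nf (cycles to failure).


sigma_a = sigma_f' * (2Nf)^b
2Nf = (sigma_a/sigma_f')^(1/b)
2Nf = (160/773)^(1/-0.096)
2Nf = 13354263
Nf = 6.6771e+06


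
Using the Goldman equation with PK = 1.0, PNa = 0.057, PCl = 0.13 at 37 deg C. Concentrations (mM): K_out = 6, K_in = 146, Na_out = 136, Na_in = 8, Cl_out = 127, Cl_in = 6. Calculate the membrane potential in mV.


Vm = (RT/F)*ln((PK*Ko + PNa*Nao + PCl*Cli)/(PK*Ki + PNa*Nai + PCl*Clo))
Numer = 14.532, Denom = 162.966
Vm = -64.6 mV


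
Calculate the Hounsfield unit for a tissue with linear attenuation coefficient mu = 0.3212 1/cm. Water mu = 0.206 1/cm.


HU = ((mu_tissue - mu_water) / mu_water) * 1000
HU = ((0.3212 - 0.206) / 0.206) * 1000
HU = 559.2


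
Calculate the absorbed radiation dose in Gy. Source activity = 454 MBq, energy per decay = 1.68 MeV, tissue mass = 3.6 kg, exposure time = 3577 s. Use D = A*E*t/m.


A = 454 MBq = 4.5400e+08 Bq
E = 1.68 MeV = 2.69136e-13 J
D = A*E*t/m = 4.5400e+08*2.69136e-13*3577/3.6
D = 0.1214 Gy


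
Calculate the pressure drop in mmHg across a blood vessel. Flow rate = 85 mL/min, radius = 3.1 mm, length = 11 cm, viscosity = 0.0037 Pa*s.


dP = 8*mu*L*Q / (pi*r^4)
Q = 85 mL/min = 1.41667e-06 m^3/s
dP = 15.8985 Pa = 15.8985 / 133.322 mmHg = 0.1192 mmHg


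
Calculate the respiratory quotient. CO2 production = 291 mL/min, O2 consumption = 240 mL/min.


RQ = VCO2 / VO2
RQ = 291 / 240
RQ = 1.212


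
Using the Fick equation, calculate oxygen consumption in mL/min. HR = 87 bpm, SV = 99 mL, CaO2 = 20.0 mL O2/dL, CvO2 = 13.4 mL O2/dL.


CO = HR*SV = 87*99/1000 = 8.613 L/min
a-v O2 diff = 20.0 - 13.4 = 6.6 mL/dL
VO2 = CO * (CaO2-CvO2) * 10 dL/L
VO2 = 8.613 * 6.6 * 10
VO2 = 568.5 mL/min


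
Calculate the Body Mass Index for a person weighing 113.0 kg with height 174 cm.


BMI = weight / height^2
height = 174 cm = 1.74 m
BMI = 113.0 / 1.74^2
BMI = 37.32 kg/m^2


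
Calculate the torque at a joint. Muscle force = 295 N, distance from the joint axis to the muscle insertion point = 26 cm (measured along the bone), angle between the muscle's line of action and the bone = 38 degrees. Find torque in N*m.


Torque = F * d * sin(theta)   (moment arm = d*sin(theta))
d = 26 cm = 0.26 m
Torque = 295 * 0.26 * sin(38)
Torque = 47.22 N*m


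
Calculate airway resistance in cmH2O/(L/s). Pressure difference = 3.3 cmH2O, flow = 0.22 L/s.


R = dP / flow
R = 3.3 / 0.22
R = 15 cmH2O/(L/s)


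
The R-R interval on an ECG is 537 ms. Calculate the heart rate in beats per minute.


HR = 60 / RR_interval(s)
RR = 537 ms = 0.537 s
HR = 60 / 0.537 = 111.7 bpm


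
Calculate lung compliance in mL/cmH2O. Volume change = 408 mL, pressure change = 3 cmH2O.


C = dV / dP
C = 408 / 3
C = 136 mL/cmH2O


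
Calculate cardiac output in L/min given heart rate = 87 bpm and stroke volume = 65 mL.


CO = HR * SV
CO = 87 * 65 / 1000
CO = 5.655 L/min


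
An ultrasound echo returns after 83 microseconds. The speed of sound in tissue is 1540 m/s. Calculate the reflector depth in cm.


depth = c * t / 2
t = 83 us = 8.3000e-05 s
depth = 1540 * 8.3000e-05 / 2
depth = 0.06391 m = 6.391 cm


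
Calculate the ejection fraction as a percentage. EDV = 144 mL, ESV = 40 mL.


SV = EDV - ESV = 144 - 40 = 104 mL
EF = SV/EDV * 100 = 104/144 * 100
EF = 72.22%


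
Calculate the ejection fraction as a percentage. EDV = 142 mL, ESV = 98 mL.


SV = EDV - ESV = 142 - 98 = 44 mL
EF = SV/EDV * 100 = 44/142 * 100
EF = 30.99%


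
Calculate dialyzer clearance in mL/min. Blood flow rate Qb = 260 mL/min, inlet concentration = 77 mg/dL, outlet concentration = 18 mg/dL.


K = Qb * (Cb_in - Cb_out) / Cb_in
K = 260 * (77 - 18) / 77
K = 199.2 mL/min


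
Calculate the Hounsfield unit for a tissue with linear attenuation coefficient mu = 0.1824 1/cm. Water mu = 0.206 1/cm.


HU = ((mu_tissue - mu_water) / mu_water) * 1000
HU = ((0.1824 - 0.206) / 0.206) * 1000
HU = -114.6


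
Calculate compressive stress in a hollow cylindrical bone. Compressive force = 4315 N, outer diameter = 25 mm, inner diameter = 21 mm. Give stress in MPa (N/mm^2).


A = pi*(r_o^2 - r_i^2)
r_o = 12.5 mm, r_i = 10.5 mm
A = 144.513 mm^2
sigma = F/A = 4315 / 144.513
sigma = 29.86 MPa


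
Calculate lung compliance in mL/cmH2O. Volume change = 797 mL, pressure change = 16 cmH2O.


C = dV / dP
C = 797 / 16
C = 49.81 mL/cmH2O


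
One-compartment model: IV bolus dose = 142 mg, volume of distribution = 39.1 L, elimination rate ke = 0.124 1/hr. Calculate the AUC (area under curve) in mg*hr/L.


C0 = Dose/Vd = 142/39.1 = 3.63171 mg/L
AUC = C0/ke = 3.63171/0.124
AUC = 29.29 mg*hr/L


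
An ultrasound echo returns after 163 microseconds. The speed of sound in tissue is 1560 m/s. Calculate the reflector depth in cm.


depth = c * t / 2
t = 163 us = 1.6300e-04 s
depth = 1560 * 1.6300e-04 / 2
depth = 0.12714 m = 12.714 cm


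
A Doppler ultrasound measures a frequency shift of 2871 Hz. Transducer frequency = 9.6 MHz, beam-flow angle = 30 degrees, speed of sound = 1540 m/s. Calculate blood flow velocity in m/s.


v = fd * c / (2 * f0 * cos(theta))
v = 2871 * 1540 / (2 * 9.6000e+06 * cos(30))
v = 0.2659 m/s


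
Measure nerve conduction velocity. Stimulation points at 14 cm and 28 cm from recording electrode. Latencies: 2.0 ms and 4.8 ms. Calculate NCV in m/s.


Distance = (28 - 14) / 100 = 0.14 m
dt = (4.8 - 2.0) / 1000 = 0.0028 s
NCV = dist / dt = 50 m/s


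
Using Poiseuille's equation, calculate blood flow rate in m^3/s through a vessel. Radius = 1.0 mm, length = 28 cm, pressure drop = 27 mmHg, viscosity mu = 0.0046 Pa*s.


Q = pi*r^4*dP / (8*mu*L)
r = 0.001 m, L = 0.28 m
dP = 27 mmHg = 3599.694 Pa
Q = 1.0975e-06 m^3/s


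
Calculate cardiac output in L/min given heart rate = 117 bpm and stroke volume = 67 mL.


CO = HR * SV
CO = 117 * 67 / 1000
CO = 7.839 L/min


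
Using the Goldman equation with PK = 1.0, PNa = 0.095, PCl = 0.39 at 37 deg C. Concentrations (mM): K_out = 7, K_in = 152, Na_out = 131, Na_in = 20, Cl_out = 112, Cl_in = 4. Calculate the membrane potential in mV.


Vm = (RT/F)*ln((PK*Ko + PNa*Nao + PCl*Cli)/(PK*Ki + PNa*Nai + PCl*Clo))
Numer = 21.005, Denom = 197.58
Vm = -59.9 mV


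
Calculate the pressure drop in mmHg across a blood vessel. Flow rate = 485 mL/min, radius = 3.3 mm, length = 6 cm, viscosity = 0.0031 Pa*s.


dP = 8*mu*L*Q / (pi*r^4)
Q = 485 mL/min = 8.08333e-06 m^3/s
dP = 32.284 Pa = 32.284 / 133.322 mmHg = 0.2422 mmHg


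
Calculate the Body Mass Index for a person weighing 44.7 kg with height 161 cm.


BMI = weight / height^2
height = 161 cm = 1.61 m
BMI = 44.7 / 1.61^2
BMI = 17.24 kg/m^2


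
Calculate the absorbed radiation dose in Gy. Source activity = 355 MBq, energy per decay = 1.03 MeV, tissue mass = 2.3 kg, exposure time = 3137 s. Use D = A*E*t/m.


A = 355 MBq = 3.5500e+08 Bq
E = 1.03 MeV = 1.65006e-13 J
D = A*E*t/m = 3.5500e+08*1.65006e-13*3137/2.3
D = 0.07989 Gy


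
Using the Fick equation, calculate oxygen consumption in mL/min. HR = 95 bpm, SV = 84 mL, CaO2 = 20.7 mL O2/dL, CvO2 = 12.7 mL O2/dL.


CO = HR*SV = 95*84/1000 = 7.98 L/min
a-v O2 diff = 20.7 - 12.7 = 8 mL/dL
VO2 = CO * (CaO2-CvO2) * 10 dL/L
VO2 = 7.98 * 8 * 10
VO2 = 638.4 mL/min


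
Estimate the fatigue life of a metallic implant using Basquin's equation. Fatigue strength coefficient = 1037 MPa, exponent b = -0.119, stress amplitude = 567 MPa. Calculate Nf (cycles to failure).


sigma_a = sigma_f' * (2Nf)^b
2Nf = (sigma_a/sigma_f')^(1/b)
2Nf = (567/1037)^(1/-0.119)
2Nf = 159.70745
Nf = 79.85


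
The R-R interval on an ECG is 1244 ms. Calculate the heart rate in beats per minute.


HR = 60 / RR_interval(s)
RR = 1244 ms = 1.244 s
HR = 60 / 1.244 = 48.23 bpm


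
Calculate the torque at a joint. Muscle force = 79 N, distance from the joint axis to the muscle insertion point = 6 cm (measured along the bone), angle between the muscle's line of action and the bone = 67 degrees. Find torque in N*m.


Torque = F * d * sin(theta)   (moment arm = d*sin(theta))
d = 6 cm = 0.06 m
Torque = 79 * 0.06 * sin(67)
Torque = 4.363 N*m


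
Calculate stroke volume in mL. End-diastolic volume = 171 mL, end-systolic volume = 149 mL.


SV = EDV - ESV
SV = 171 - 149
SV = 22 mL


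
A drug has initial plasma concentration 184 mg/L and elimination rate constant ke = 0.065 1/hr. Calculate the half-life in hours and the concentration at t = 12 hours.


t_half = ln(2) / ke = 0.693147 / 0.065 = 10.66 hr
C(t) = C0 * exp(-ke*t) = 184 * exp(-0.065*12)
C(12) = 84.35 mg/L


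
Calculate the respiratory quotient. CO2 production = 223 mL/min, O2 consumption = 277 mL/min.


RQ = VCO2 / VO2
RQ = 223 / 277
RQ = 0.8051


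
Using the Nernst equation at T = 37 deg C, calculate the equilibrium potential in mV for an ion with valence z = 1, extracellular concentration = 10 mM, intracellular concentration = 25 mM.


E = (RT/(zF)) * ln(C_out/C_in)
T = 37 + 273.15 = 310.15 K
E = (8.314 * 310.15 / (1 * 96485)) * ln(10/25)
E = -24.49 mV


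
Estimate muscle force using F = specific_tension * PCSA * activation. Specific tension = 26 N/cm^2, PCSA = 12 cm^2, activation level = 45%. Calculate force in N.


F = sigma * PCSA * activation
F = 26 * 12 * 0.45
F = 140.4 N


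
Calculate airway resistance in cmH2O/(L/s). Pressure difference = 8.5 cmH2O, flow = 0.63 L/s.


R = dP / flow
R = 8.5 / 0.63
R = 13.49 cmH2O/(L/s)


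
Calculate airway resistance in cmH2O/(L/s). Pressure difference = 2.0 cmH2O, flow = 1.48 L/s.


R = dP / flow
R = 2.0 / 1.48
R = 1.351 cmH2O/(L/s)


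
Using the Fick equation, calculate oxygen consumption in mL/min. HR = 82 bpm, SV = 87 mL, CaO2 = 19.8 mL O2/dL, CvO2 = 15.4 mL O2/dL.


CO = HR*SV = 82*87/1000 = 7.134 L/min
a-v O2 diff = 19.8 - 15.4 = 4.4 mL/dL
VO2 = CO * (CaO2-CvO2) * 10 dL/L
VO2 = 7.134 * 4.4 * 10
VO2 = 313.9 mL/min


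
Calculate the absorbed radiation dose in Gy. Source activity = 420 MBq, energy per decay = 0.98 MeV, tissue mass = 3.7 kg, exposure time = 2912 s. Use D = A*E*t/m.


A = 420 MBq = 4.2000e+08 Bq
E = 0.98 MeV = 1.56996e-13 J
D = A*E*t/m = 4.2000e+08*1.56996e-13*2912/3.7
D = 0.0519 Gy


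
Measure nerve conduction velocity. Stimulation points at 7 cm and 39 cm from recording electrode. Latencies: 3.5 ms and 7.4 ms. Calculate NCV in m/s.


Distance = (39 - 7) / 100 = 0.32 m
dt = (7.4 - 3.5) / 1000 = 0.0039 s
NCV = dist / dt = 82.05 m/s


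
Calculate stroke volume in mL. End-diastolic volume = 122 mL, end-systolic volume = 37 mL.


SV = EDV - ESV
SV = 122 - 37
SV = 85 mL


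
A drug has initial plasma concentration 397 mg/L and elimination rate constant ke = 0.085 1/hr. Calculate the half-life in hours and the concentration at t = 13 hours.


t_half = ln(2) / ke = 0.693147 / 0.085 = 8.155 hr
C(t) = C0 * exp(-ke*t) = 397 * exp(-0.085*13)
C(13) = 131.5 mg/L


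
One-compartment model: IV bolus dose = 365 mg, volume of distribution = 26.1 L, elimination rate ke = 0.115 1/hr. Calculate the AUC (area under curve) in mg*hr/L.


C0 = Dose/Vd = 365/26.1 = 13.9847 mg/L
AUC = C0/ke = 13.9847/0.115
AUC = 121.6 mg*hr/L


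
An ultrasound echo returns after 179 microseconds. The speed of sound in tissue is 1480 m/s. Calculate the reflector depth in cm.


depth = c * t / 2
t = 179 us = 1.7900e-04 s
depth = 1480 * 1.7900e-04 / 2
depth = 0.13246 m = 13.246 cm


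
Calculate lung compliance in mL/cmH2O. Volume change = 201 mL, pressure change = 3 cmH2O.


C = dV / dP
C = 201 / 3
C = 67 mL/cmH2O


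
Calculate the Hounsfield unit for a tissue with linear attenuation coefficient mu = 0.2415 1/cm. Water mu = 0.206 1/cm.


HU = ((mu_tissue - mu_water) / mu_water) * 1000
HU = ((0.2415 - 0.206) / 0.206) * 1000
HU = 172.3


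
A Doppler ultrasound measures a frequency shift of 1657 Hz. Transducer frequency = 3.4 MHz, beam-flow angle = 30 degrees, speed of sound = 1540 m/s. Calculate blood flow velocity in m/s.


v = fd * c / (2 * f0 * cos(theta))
v = 1657 * 1540 / (2 * 3.4000e+06 * cos(30))
v = 0.4333 m/s


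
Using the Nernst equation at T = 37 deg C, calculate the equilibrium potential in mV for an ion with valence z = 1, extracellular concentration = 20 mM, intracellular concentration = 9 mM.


E = (RT/(zF)) * ln(C_out/C_in)
T = 37 + 273.15 = 310.15 K
E = (8.314 * 310.15 / (1 * 96485)) * ln(20/9)
E = 21.34 mV


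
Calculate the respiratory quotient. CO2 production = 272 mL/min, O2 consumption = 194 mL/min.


RQ = VCO2 / VO2
RQ = 272 / 194
RQ = 1.402


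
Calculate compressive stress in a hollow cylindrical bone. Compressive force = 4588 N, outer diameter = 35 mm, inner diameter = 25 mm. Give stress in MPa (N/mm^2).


A = pi*(r_o^2 - r_i^2)
r_o = 17.5 mm, r_i = 12.5 mm
A = 471.239 mm^2
sigma = F/A = 4588 / 471.239
sigma = 9.736 MPa


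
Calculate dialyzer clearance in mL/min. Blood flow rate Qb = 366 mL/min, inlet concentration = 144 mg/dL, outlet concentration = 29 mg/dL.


K = Qb * (Cb_in - Cb_out) / Cb_in
K = 366 * (144 - 29) / 144
K = 292.3 mL/min


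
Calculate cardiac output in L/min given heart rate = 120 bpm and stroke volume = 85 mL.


CO = HR * SV
CO = 120 * 85 / 1000
CO = 10.2 L/min


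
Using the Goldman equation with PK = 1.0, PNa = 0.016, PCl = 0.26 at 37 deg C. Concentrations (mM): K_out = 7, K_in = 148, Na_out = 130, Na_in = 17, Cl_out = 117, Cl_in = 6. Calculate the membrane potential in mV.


Vm = (RT/F)*ln((PK*Ko + PNa*Nao + PCl*Cli)/(PK*Ki + PNa*Nai + PCl*Clo))
Numer = 10.64, Denom = 178.692
Vm = -75.39 mV


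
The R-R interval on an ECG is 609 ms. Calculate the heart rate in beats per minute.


HR = 60 / RR_interval(s)
RR = 609 ms = 0.609 s
HR = 60 / 0.609 = 98.52 bpm


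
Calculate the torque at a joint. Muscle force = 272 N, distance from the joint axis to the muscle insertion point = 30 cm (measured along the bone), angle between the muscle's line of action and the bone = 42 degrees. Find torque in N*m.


Torque = F * d * sin(theta)   (moment arm = d*sin(theta))
d = 30 cm = 0.3 m
Torque = 272 * 0.3 * sin(42)
Torque = 54.6 N*m


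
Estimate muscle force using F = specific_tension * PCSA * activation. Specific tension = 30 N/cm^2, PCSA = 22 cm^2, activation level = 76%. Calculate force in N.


F = sigma * PCSA * activation
F = 30 * 22 * 0.76
F = 501.6 N


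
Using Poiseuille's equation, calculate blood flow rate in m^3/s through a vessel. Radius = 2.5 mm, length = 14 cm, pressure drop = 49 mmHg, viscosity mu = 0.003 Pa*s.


Q = pi*r^4*dP / (8*mu*L)
r = 0.0025 m, L = 0.14 m
dP = 49 mmHg = 6532.778 Pa
Q = 2.3860e-04 m^3/s


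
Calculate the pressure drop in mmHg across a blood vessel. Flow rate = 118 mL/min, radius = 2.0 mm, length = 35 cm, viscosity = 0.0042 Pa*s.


dP = 8*mu*L*Q / (pi*r^4)
Q = 118 mL/min = 1.96667e-06 m^3/s
dP = 460.118 Pa = 460.118 / 133.322 mmHg = 3.451 mmHg


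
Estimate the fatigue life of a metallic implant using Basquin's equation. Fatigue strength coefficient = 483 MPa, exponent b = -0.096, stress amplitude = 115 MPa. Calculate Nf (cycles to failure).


sigma_a = sigma_f' * (2Nf)^b
2Nf = (sigma_a/sigma_f')^(1/b)
2Nf = (115/483)^(1/-0.096)
2Nf = 3105847.4
Nf = 1.5529e+06


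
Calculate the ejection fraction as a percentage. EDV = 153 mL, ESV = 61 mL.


SV = EDV - ESV = 153 - 61 = 92 mL
EF = SV/EDV * 100 = 92/153 * 100
EF = 60.13%


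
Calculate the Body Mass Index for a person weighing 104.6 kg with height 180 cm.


BMI = weight / height^2
height = 180 cm = 1.8 m
BMI = 104.6 / 1.8^2
BMI = 32.28 kg/m^2


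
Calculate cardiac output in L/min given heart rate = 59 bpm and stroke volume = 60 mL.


CO = HR * SV
CO = 59 * 60 / 1000
CO = 3.54 L/min


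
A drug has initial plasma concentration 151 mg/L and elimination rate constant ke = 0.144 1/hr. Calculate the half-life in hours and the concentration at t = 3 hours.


t_half = ln(2) / ke = 0.693147 / 0.144 = 4.814 hr
C(t) = C0 * exp(-ke*t) = 151 * exp(-0.144*3)
C(3) = 98.03 mg/L


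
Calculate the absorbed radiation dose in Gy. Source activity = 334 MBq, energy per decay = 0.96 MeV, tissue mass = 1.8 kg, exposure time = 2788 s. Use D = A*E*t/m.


A = 334 MBq = 3.3400e+08 Bq
E = 0.96 MeV = 1.53792e-13 J
D = A*E*t/m = 3.3400e+08*1.53792e-13*2788/1.8
D = 0.07956 Gy


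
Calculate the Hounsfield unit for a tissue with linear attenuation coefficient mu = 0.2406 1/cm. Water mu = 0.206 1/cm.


HU = ((mu_tissue - mu_water) / mu_water) * 1000
HU = ((0.2406 - 0.206) / 0.206) * 1000
HU = 168


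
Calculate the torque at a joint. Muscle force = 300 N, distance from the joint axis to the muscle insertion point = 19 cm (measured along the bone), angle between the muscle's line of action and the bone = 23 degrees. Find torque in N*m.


Torque = F * d * sin(theta)   (moment arm = d*sin(theta))
d = 19 cm = 0.19 m
Torque = 300 * 0.19 * sin(23)
Torque = 22.27 N*m


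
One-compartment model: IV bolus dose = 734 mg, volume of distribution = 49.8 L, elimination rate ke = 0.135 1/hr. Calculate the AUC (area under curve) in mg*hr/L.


C0 = Dose/Vd = 734/49.8 = 14.739 mg/L
AUC = C0/ke = 14.739/0.135
AUC = 109.2 mg*hr/L


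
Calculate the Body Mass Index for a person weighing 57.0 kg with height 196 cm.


BMI = weight / height^2
height = 196 cm = 1.96 m
BMI = 57.0 / 1.96^2
BMI = 14.84 kg/m^2


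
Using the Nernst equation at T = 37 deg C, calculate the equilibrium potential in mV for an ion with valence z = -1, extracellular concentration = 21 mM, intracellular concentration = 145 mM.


E = (RT/(zF)) * ln(C_out/C_in)
T = 37 + 273.15 = 310.15 K
E = (8.314 * 310.15 / (-1 * 96485)) * ln(21/145)
E = 51.64 mV


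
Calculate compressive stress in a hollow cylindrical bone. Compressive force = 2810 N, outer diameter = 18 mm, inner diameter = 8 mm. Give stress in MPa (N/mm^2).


A = pi*(r_o^2 - r_i^2)
r_o = 9 mm, r_i = 4 mm
A = 204.204 mm^2
sigma = F/A = 2810 / 204.204
sigma = 13.76 MPa


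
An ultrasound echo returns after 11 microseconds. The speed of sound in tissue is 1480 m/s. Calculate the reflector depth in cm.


depth = c * t / 2
t = 11 us = 1.1000e-05 s
depth = 1480 * 1.1000e-05 / 2
depth = 0.00814 m = 0.814 cm


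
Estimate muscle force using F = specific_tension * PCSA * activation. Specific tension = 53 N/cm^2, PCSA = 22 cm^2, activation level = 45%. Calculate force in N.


F = sigma * PCSA * activation
F = 53 * 22 * 0.45
F = 524.7 N


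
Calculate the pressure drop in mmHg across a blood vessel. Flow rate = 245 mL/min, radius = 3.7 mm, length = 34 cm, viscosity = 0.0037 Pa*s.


dP = 8*mu*L*Q / (pi*r^4)
Q = 245 mL/min = 4.08333e-06 m^3/s
dP = 69.7956 Pa = 69.7956 / 133.322 mmHg = 0.5235 mmHg


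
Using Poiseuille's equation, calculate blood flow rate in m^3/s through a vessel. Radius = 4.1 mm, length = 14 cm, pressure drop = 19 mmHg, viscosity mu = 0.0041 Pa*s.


Q = pi*r^4*dP / (8*mu*L)
r = 0.0041 m, L = 0.14 m
dP = 19 mmHg = 2533.118 Pa
Q = 4.8971e-04 m^3/s


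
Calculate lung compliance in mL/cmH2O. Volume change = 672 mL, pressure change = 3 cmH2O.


C = dV / dP
C = 672 / 3
C = 224 mL/cmH2O


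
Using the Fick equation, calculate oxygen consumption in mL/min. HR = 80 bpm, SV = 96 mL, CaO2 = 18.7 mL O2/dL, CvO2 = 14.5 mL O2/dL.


CO = HR*SV = 80*96/1000 = 7.68 L/min
a-v O2 diff = 18.7 - 14.5 = 4.2 mL/dL
VO2 = CO * (CaO2-CvO2) * 10 dL/L
VO2 = 7.68 * 4.2 * 10
VO2 = 322.6 mL/min


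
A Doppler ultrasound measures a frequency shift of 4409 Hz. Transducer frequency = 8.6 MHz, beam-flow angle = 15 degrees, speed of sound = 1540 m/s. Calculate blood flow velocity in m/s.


v = fd * c / (2 * f0 * cos(theta))
v = 4409 * 1540 / (2 * 8.6000e+06 * cos(15))
v = 0.4087 m/s


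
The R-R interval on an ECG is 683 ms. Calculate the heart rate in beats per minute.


HR = 60 / RR_interval(s)
RR = 683 ms = 0.683 s
HR = 60 / 0.683 = 87.85 bpm


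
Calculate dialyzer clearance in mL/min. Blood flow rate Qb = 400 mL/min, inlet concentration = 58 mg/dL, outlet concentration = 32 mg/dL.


K = Qb * (Cb_in - Cb_out) / Cb_in
K = 400 * (58 - 32) / 58
K = 179.3 mL/min


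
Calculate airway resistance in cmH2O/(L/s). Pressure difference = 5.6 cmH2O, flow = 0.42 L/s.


R = dP / flow
R = 5.6 / 0.42
R = 13.33 cmH2O/(L/s)


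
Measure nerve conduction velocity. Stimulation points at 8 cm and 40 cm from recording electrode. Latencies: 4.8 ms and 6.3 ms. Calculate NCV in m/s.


Distance = (40 - 8) / 100 = 0.32 m
dt = (6.3 - 4.8) / 1000 = 0.0015 s
NCV = dist / dt = 213.3 m/s


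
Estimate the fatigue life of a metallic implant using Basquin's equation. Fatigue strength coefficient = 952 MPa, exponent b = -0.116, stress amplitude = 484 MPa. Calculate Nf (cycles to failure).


sigma_a = sigma_f' * (2Nf)^b
2Nf = (sigma_a/sigma_f')^(1/b)
2Nf = (484/952)^(1/-0.116)
2Nf = 340.94639
Nf = 170.5


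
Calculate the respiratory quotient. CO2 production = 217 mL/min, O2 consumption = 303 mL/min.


RQ = VCO2 / VO2
RQ = 217 / 303
RQ = 0.7162


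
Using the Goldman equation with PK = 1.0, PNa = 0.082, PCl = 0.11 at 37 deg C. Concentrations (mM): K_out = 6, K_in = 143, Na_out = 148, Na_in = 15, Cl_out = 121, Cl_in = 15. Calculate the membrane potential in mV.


Vm = (RT/F)*ln((PK*Ko + PNa*Nao + PCl*Cli)/(PK*Ki + PNa*Nai + PCl*Clo))
Numer = 19.786, Denom = 157.54
Vm = -55.45 mV


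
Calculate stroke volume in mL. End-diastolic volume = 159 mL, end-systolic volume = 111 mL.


SV = EDV - ESV
SV = 159 - 111
SV = 48 mL


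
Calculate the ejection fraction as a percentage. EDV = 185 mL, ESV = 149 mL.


SV = EDV - ESV = 185 - 149 = 36 mL
EF = SV/EDV * 100 = 36/185 * 100
EF = 19.46%


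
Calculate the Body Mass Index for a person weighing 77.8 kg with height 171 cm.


BMI = weight / height^2
height = 171 cm = 1.71 m
BMI = 77.8 / 1.71^2
BMI = 26.61 kg/m^2


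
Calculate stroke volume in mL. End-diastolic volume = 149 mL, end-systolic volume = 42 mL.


SV = EDV - ESV
SV = 149 - 42
SV = 107 mL


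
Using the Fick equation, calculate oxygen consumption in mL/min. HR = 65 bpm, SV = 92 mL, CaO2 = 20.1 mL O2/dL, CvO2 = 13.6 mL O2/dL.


CO = HR*SV = 65*92/1000 = 5.98 L/min
a-v O2 diff = 20.1 - 13.6 = 6.5 mL/dL
VO2 = CO * (CaO2-CvO2) * 10 dL/L
VO2 = 5.98 * 6.5 * 10
VO2 = 388.7 mL/min


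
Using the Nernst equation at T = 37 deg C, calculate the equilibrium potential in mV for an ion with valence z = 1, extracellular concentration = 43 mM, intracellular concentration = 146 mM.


E = (RT/(zF)) * ln(C_out/C_in)
T = 37 + 273.15 = 310.15 K
E = (8.314 * 310.15 / (1 * 96485)) * ln(43/146)
E = -32.67 mV


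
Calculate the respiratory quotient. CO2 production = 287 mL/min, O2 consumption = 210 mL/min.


RQ = VCO2 / VO2
RQ = 287 / 210
RQ = 1.367


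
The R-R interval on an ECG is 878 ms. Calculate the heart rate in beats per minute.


HR = 60 / RR_interval(s)
RR = 878 ms = 0.878 s
HR = 60 / 0.878 = 68.34 bpm


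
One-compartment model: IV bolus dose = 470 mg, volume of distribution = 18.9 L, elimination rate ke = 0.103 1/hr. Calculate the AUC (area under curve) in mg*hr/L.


C0 = Dose/Vd = 470/18.9 = 24.8677 mg/L
AUC = C0/ke = 24.8677/0.103
AUC = 241.4 mg*hr/L


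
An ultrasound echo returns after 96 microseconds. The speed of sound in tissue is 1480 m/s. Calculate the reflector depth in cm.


depth = c * t / 2
t = 96 us = 9.6000e-05 s
depth = 1480 * 9.6000e-05 / 2
depth = 0.07104 m = 7.104 cm


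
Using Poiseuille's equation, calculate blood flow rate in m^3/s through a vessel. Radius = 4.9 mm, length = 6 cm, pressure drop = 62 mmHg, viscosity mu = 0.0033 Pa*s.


Q = pi*r^4*dP / (8*mu*L)
r = 0.0049 m, L = 0.06 m
dP = 62 mmHg = 8265.964 Pa
Q = 0.009451 m^3/s


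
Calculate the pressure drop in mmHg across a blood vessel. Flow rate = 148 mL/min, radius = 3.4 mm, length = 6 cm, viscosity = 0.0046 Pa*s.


dP = 8*mu*L*Q / (pi*r^4)
Q = 148 mL/min = 2.46667e-06 m^3/s
dP = 12.9731 Pa = 12.9731 / 133.322 mmHg = 0.09731 mmHg


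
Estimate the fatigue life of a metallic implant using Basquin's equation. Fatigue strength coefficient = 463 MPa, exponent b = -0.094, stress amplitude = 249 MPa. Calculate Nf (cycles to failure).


sigma_a = sigma_f' * (2Nf)^b
2Nf = (sigma_a/sigma_f')^(1/b)
2Nf = (249/463)^(1/-0.094)
2Nf = 734.11174
Nf = 367.1


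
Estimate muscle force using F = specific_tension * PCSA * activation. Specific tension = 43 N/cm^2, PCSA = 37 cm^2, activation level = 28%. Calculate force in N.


F = sigma * PCSA * activation
F = 43 * 37 * 0.28
F = 445.5 N


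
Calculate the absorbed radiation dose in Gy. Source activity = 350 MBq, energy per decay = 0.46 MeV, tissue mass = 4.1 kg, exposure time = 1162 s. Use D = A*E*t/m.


A = 350 MBq = 3.5000e+08 Bq
E = 0.46 MeV = 7.3692e-14 J
D = A*E*t/m = 3.5000e+08*7.3692e-14*1162/4.1
D = 0.00731 Gy


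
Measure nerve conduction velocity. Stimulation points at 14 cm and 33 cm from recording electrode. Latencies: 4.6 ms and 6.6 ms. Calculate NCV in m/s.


Distance = (33 - 14) / 100 = 0.19 m
dt = (6.6 - 4.6) / 1000 = 0.002 s
NCV = dist / dt = 95 m/s


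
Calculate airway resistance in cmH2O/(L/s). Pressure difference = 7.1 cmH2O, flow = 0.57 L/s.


R = dP / flow
R = 7.1 / 0.57
R = 12.46 cmH2O/(L/s)


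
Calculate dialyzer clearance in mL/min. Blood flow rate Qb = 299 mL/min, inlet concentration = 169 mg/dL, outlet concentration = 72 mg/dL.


K = Qb * (Cb_in - Cb_out) / Cb_in
K = 299 * (169 - 72) / 169
K = 171.6 mL/min


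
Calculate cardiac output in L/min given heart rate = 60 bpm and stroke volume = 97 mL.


CO = HR * SV
CO = 60 * 97 / 1000
CO = 5.82 L/min


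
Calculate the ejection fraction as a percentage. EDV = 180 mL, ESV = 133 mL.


SV = EDV - ESV = 180 - 133 = 47 mL
EF = SV/EDV * 100 = 47/180 * 100
EF = 26.11%


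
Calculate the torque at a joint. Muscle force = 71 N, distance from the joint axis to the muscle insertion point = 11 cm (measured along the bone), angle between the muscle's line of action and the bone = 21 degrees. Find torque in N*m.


Torque = F * d * sin(theta)   (moment arm = d*sin(theta))
d = 11 cm = 0.11 m
Torque = 71 * 0.11 * sin(21)
Torque = 2.799 N*m


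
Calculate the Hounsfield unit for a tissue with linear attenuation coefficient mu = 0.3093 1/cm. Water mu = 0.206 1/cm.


HU = ((mu_tissue - mu_water) / mu_water) * 1000
HU = ((0.3093 - 0.206) / 0.206) * 1000
HU = 501.5


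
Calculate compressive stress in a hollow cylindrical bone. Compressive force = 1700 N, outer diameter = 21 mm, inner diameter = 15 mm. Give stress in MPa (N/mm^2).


A = pi*(r_o^2 - r_i^2)
r_o = 10.5 mm, r_i = 7.5 mm
A = 169.646 mm^2
sigma = F/A = 1700 / 169.646
sigma = 10.02 MPa


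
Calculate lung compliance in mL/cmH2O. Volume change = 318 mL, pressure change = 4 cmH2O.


C = dV / dP
C = 318 / 4
C = 79.5 mL/cmH2O


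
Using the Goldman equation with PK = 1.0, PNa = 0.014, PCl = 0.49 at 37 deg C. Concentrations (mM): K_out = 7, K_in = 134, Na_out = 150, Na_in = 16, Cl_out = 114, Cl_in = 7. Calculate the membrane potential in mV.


Vm = (RT/F)*ln((PK*Ko + PNa*Nao + PCl*Cli)/(PK*Ki + PNa*Nai + PCl*Clo))
Numer = 12.53, Denom = 190.084
Vm = -72.68 mV


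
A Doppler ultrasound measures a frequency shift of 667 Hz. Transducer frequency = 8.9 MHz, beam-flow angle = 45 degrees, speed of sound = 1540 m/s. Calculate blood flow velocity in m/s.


v = fd * c / (2 * f0 * cos(theta))
v = 667 * 1540 / (2 * 8.9000e+06 * cos(45))
v = 0.08161 m/s


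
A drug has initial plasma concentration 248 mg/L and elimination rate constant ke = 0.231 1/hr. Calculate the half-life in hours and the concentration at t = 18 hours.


t_half = ln(2) / ke = 0.693147 / 0.231 = 3.001 hr
C(t) = C0 * exp(-ke*t) = 248 * exp(-0.231*18)
C(18) = 3.878 mg/L


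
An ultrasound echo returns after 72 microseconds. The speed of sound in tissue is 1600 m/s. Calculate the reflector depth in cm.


depth = c * t / 2
t = 72 us = 7.2000e-05 s
depth = 1600 * 7.2000e-05 / 2
depth = 0.0576 m = 5.76 cm


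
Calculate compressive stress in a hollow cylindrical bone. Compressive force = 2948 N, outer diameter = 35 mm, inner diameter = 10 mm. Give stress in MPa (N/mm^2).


A = pi*(r_o^2 - r_i^2)
r_o = 17.5 mm, r_i = 5 mm
A = 883.573 mm^2
sigma = F/A = 2948 / 883.573
sigma = 3.336 MPa


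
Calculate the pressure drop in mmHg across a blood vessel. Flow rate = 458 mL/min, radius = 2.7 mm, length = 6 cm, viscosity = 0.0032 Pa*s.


dP = 8*mu*L*Q / (pi*r^4)
Q = 458 mL/min = 7.63333e-06 m^3/s
dP = 70.2264 Pa = 70.2264 / 133.322 mmHg = 0.5267 mmHg


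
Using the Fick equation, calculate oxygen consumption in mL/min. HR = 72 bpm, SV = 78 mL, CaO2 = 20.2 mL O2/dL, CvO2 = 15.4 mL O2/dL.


CO = HR*SV = 72*78/1000 = 5.616 L/min
a-v O2 diff = 20.2 - 15.4 = 4.8 mL/dL
VO2 = CO * (CaO2-CvO2) * 10 dL/L
VO2 = 5.616 * 4.8 * 10
VO2 = 269.6 mL/min


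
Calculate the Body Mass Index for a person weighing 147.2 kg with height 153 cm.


BMI = weight / height^2
height = 153 cm = 1.53 m
BMI = 147.2 / 1.53^2
BMI = 62.88 kg/m^2


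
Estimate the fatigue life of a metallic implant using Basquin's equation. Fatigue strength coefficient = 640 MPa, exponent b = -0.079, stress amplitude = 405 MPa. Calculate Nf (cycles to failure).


sigma_a = sigma_f' * (2Nf)^b
2Nf = (sigma_a/sigma_f')^(1/b)
2Nf = (405/640)^(1/-0.079)
2Nf = 327.72208
Nf = 163.9


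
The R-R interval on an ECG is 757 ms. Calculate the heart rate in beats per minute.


HR = 60 / RR_interval(s)
RR = 757 ms = 0.757 s
HR = 60 / 0.757 = 79.26 bpm


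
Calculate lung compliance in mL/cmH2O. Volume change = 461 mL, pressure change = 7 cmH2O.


C = dV / dP
C = 461 / 7
C = 65.86 mL/cmH2O


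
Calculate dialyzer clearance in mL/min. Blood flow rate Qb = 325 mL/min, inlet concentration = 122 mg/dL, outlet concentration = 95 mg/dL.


K = Qb * (Cb_in - Cb_out) / Cb_in
K = 325 * (122 - 95) / 122
K = 71.93 mL/min


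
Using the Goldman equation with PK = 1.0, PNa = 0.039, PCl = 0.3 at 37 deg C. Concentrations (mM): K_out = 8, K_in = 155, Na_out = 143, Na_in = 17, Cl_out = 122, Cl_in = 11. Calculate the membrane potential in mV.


Vm = (RT/F)*ln((PK*Ko + PNa*Nao + PCl*Cli)/(PK*Ki + PNa*Nai + PCl*Clo))
Numer = 16.877, Denom = 192.263
Vm = -65.02 mV
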